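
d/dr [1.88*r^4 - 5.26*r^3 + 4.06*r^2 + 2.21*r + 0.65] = 7.52*r^3 - 15.78*r^2 + 8.12*r + 2.21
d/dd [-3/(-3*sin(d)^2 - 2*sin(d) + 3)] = -6*(3*sin(d) + 1)*cos(d)/(2*sin(d) - 3*cos(d)^2)^2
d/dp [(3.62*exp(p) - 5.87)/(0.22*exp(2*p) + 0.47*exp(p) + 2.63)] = (-0.7964*exp(2*p) + 2.5828*exp(p) + 12.2795)*exp(p)/(0.0484*exp(4*p) + 0.2068*exp(3*p) + 1.3781*exp(2*p) + 2.4722*exp(p) + 6.9169)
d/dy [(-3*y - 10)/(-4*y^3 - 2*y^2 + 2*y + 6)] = (6*y^3 + 3*y^2 - 3*y - (3*y + 10)*(6*y^2 + 2*y - 1) - 9)/(2*(2*y^3 + y^2 - y - 3)^2)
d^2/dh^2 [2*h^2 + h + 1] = 4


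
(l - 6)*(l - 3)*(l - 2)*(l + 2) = l^4 - 9*l^3 + 14*l^2 + 36*l - 72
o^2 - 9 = (o - 3)*(o + 3)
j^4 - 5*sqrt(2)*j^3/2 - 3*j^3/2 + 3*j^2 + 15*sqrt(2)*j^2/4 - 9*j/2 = j*(j - 3/2)*(j - 3*sqrt(2)/2)*(j - sqrt(2))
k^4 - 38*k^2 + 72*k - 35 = (k - 5)*(k - 1)^2*(k + 7)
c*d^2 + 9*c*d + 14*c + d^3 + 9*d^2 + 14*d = (c + d)*(d + 2)*(d + 7)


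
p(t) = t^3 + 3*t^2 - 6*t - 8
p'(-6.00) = 66.00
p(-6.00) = -80.00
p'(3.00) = 39.00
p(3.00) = 28.00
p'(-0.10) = -6.57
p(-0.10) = -7.37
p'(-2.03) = -5.82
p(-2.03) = 8.18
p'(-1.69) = -7.57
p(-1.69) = 5.88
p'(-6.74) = 89.84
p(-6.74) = -137.46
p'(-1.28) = -8.76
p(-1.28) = 2.50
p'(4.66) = 87.11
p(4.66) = 130.38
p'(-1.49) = -8.28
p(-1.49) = 4.29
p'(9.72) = 335.76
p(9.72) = 1135.45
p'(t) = 3*t^2 + 6*t - 6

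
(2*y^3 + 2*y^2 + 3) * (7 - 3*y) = -6*y^4 + 8*y^3 + 14*y^2 - 9*y + 21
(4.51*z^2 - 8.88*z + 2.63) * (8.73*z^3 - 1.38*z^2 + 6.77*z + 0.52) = 39.3723*z^5 - 83.7462*z^4 + 65.747*z^3 - 61.4018*z^2 + 13.1875*z + 1.3676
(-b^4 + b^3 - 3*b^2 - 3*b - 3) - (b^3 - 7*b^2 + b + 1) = -b^4 + 4*b^2 - 4*b - 4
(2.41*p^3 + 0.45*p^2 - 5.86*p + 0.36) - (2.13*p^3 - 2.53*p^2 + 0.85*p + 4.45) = 0.28*p^3 + 2.98*p^2 - 6.71*p - 4.09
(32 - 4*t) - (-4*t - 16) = 48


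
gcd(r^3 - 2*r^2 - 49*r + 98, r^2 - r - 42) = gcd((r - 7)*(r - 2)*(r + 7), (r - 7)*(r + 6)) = r - 7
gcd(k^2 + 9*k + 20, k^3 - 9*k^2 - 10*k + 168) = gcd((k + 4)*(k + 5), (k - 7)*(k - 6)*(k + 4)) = k + 4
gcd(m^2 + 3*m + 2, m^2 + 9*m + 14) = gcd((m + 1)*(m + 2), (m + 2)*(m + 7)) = m + 2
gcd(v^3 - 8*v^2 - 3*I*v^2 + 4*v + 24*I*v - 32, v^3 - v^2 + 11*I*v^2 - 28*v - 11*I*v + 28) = 1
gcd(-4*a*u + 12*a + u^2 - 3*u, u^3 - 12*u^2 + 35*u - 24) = u - 3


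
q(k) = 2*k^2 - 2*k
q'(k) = 4*k - 2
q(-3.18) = 26.58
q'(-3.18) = -14.72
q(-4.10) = 41.82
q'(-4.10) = -18.40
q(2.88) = 10.83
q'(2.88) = 9.52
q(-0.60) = 1.92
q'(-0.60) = -4.40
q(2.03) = 4.18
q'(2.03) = 6.12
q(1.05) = 0.10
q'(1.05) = 2.20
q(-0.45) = 1.30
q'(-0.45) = -3.80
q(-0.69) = 2.33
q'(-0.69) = -4.76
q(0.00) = 0.00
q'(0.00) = -2.00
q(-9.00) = 180.00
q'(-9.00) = -38.00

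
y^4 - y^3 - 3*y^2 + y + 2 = (y - 2)*(y - 1)*(y + 1)^2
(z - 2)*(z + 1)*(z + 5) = z^3 + 4*z^2 - 7*z - 10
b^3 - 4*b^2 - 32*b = b*(b - 8)*(b + 4)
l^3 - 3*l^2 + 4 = (l - 2)^2*(l + 1)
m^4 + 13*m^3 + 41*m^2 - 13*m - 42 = (m - 1)*(m + 1)*(m + 6)*(m + 7)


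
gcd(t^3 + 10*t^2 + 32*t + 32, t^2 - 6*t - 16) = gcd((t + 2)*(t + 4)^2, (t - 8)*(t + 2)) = t + 2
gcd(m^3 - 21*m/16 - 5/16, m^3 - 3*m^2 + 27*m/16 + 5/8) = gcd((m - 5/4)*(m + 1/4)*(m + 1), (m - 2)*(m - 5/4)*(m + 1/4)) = m^2 - m - 5/16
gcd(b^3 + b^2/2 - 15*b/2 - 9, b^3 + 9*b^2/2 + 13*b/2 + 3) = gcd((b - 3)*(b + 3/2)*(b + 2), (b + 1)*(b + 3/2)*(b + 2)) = b^2 + 7*b/2 + 3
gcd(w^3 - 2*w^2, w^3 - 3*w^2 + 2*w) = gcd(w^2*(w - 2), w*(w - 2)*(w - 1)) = w^2 - 2*w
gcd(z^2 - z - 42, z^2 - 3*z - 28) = z - 7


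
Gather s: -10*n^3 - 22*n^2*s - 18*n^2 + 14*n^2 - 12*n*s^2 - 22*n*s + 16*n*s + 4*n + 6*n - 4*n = -10*n^3 - 4*n^2 - 12*n*s^2 + 6*n + s*(-22*n^2 - 6*n)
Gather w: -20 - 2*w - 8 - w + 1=-3*w - 27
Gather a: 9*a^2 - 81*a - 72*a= 9*a^2 - 153*a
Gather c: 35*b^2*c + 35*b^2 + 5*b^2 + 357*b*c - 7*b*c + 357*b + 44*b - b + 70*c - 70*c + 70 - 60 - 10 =40*b^2 + 400*b + c*(35*b^2 + 350*b)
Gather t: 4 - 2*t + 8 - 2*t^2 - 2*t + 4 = -2*t^2 - 4*t + 16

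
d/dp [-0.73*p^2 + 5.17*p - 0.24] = 5.17 - 1.46*p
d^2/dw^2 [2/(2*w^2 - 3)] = 24*(2*w^2 + 1)/(2*w^2 - 3)^3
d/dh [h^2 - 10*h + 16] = 2*h - 10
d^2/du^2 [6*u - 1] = 0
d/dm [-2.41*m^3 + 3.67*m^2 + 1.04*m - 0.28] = -7.23*m^2 + 7.34*m + 1.04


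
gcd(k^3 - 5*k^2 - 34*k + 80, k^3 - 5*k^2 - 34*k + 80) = k^3 - 5*k^2 - 34*k + 80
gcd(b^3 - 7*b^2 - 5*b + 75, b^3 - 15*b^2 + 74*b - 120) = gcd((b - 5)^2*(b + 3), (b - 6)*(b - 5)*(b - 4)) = b - 5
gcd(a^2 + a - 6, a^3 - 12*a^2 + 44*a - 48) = a - 2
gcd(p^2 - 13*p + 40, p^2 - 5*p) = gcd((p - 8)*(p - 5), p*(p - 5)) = p - 5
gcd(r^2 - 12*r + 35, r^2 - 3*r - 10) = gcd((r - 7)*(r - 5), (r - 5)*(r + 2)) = r - 5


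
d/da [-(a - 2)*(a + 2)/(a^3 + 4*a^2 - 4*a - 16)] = 1/(a^2 + 8*a + 16)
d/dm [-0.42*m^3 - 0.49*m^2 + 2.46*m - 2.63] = -1.26*m^2 - 0.98*m + 2.46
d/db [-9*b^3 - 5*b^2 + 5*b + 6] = -27*b^2 - 10*b + 5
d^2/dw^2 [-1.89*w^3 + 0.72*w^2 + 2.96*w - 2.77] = 1.44 - 11.34*w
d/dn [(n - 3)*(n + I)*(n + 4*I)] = 3*n^2 + n*(-6 + 10*I) - 4 - 15*I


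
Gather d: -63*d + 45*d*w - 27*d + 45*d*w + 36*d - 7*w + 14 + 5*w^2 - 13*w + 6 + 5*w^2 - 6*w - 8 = d*(90*w - 54) + 10*w^2 - 26*w + 12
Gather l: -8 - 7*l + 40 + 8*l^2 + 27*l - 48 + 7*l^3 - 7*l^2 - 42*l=7*l^3 + l^2 - 22*l - 16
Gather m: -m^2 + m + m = -m^2 + 2*m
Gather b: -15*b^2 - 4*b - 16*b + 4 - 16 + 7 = -15*b^2 - 20*b - 5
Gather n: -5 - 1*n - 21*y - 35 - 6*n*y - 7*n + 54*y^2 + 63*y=n*(-6*y - 8) + 54*y^2 + 42*y - 40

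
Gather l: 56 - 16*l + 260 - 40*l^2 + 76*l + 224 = -40*l^2 + 60*l + 540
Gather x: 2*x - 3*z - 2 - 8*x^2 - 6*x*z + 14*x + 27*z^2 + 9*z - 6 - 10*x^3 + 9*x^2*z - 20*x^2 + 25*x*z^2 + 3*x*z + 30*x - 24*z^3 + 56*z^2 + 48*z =-10*x^3 + x^2*(9*z - 28) + x*(25*z^2 - 3*z + 46) - 24*z^3 + 83*z^2 + 54*z - 8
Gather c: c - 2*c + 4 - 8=-c - 4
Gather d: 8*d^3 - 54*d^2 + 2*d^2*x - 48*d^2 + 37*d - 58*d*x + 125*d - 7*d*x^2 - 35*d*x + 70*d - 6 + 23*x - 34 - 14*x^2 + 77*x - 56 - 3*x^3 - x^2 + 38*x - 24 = 8*d^3 + d^2*(2*x - 102) + d*(-7*x^2 - 93*x + 232) - 3*x^3 - 15*x^2 + 138*x - 120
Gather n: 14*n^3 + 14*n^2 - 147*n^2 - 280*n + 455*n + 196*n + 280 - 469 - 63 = 14*n^3 - 133*n^2 + 371*n - 252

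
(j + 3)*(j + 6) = j^2 + 9*j + 18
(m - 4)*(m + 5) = m^2 + m - 20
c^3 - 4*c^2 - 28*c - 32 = (c - 8)*(c + 2)^2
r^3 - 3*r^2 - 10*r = r*(r - 5)*(r + 2)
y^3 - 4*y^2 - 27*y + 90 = (y - 6)*(y - 3)*(y + 5)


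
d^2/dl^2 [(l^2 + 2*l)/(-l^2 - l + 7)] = 2*(-l^3 - 21*l^2 - 42*l - 63)/(l^6 + 3*l^5 - 18*l^4 - 41*l^3 + 126*l^2 + 147*l - 343)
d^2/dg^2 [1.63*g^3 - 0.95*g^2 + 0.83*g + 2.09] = 9.78*g - 1.9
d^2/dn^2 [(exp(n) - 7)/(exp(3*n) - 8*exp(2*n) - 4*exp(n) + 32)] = (4*exp(6*n) - 87*exp(5*n) + 696*exp(4*n) - 2184*exp(3*n) + 2880*exp(2*n) - 7152*exp(n) + 128)*exp(n)/(exp(9*n) - 24*exp(8*n) + 180*exp(7*n) - 224*exp(6*n) - 2256*exp(5*n) + 4992*exp(4*n) + 9152*exp(3*n) - 23040*exp(2*n) - 12288*exp(n) + 32768)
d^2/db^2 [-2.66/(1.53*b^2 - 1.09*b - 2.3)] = (-12.453588*b^2 + 8.872164*b + 2.66*(3.06*b - 1.09)*(6.12*b - 2.18) + 18.72108)/(-1.53*b^2 + 1.09*b + 2.3)^3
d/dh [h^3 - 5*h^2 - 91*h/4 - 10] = 3*h^2 - 10*h - 91/4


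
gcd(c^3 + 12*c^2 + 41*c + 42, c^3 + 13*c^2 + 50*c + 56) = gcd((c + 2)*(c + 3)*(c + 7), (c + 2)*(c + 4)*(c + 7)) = c^2 + 9*c + 14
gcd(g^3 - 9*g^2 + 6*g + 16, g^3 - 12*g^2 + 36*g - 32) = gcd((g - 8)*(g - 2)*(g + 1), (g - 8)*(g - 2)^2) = g^2 - 10*g + 16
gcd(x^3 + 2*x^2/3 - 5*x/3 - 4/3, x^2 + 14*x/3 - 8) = x - 4/3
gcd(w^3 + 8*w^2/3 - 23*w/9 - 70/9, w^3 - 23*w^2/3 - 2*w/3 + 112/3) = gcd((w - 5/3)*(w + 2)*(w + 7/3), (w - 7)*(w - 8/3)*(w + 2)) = w + 2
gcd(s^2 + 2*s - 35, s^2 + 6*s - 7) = s + 7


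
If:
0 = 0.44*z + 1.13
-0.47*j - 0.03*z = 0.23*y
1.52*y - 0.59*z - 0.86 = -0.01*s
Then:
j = 0.163926499032882 - 0.48936170212766*y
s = -152.0*y - 65.5227272727273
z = -2.57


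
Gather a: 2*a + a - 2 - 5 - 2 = 3*a - 9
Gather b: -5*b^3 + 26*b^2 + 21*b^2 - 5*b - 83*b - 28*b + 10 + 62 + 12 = -5*b^3 + 47*b^2 - 116*b + 84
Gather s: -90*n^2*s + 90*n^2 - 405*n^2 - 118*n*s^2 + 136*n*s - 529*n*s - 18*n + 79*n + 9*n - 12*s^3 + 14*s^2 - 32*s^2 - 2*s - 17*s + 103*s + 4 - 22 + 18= -315*n^2 + 70*n - 12*s^3 + s^2*(-118*n - 18) + s*(-90*n^2 - 393*n + 84)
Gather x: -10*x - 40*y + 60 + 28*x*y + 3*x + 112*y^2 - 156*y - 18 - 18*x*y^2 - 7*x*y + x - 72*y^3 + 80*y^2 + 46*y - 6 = x*(-18*y^2 + 21*y - 6) - 72*y^3 + 192*y^2 - 150*y + 36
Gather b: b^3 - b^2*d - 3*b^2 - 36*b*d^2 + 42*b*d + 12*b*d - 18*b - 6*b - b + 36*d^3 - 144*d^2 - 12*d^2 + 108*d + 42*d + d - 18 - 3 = b^3 + b^2*(-d - 3) + b*(-36*d^2 + 54*d - 25) + 36*d^3 - 156*d^2 + 151*d - 21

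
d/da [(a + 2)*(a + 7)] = 2*a + 9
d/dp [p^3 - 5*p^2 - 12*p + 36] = 3*p^2 - 10*p - 12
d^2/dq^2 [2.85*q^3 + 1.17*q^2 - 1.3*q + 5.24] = 17.1*q + 2.34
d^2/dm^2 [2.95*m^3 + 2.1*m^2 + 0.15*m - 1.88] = 17.7*m + 4.2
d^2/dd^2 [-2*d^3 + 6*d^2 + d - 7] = 12 - 12*d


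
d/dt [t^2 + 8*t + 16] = 2*t + 8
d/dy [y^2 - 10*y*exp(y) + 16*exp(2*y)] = -10*y*exp(y) + 2*y + 32*exp(2*y) - 10*exp(y)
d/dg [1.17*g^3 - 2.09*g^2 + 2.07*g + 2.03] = 3.51*g^2 - 4.18*g + 2.07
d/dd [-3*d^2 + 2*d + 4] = 2 - 6*d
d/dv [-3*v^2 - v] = -6*v - 1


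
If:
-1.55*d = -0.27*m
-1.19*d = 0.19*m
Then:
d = 0.00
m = 0.00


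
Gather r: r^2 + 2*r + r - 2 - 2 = r^2 + 3*r - 4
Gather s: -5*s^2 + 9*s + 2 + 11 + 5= -5*s^2 + 9*s + 18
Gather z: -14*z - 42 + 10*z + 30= -4*z - 12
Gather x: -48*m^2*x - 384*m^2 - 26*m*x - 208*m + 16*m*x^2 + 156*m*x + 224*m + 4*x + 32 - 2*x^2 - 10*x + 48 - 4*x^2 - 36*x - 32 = -384*m^2 + 16*m + x^2*(16*m - 6) + x*(-48*m^2 + 130*m - 42) + 48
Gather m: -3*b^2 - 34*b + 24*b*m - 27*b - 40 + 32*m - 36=-3*b^2 - 61*b + m*(24*b + 32) - 76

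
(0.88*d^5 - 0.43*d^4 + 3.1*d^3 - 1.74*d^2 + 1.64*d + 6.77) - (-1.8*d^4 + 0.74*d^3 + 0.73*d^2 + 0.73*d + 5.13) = 0.88*d^5 + 1.37*d^4 + 2.36*d^3 - 2.47*d^2 + 0.91*d + 1.64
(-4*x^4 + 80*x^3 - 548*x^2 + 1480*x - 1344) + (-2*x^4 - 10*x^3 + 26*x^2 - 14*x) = -6*x^4 + 70*x^3 - 522*x^2 + 1466*x - 1344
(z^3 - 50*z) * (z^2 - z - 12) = z^5 - z^4 - 62*z^3 + 50*z^2 + 600*z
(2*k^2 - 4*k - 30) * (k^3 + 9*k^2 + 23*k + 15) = 2*k^5 + 14*k^4 - 20*k^3 - 332*k^2 - 750*k - 450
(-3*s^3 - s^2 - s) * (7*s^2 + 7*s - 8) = -21*s^5 - 28*s^4 + 10*s^3 + s^2 + 8*s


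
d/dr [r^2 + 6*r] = 2*r + 6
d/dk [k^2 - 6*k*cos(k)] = 6*k*sin(k) + 2*k - 6*cos(k)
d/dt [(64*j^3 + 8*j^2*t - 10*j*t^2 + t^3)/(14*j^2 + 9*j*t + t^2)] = (-116*j^2 + 14*j*t + t^2)/(49*j^2 + 14*j*t + t^2)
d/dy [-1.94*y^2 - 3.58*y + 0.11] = -3.88*y - 3.58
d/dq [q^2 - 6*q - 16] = 2*q - 6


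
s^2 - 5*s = s*(s - 5)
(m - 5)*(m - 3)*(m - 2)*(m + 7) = m^4 - 3*m^3 - 39*m^2 + 187*m - 210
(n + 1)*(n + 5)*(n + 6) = n^3 + 12*n^2 + 41*n + 30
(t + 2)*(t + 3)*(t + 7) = t^3 + 12*t^2 + 41*t + 42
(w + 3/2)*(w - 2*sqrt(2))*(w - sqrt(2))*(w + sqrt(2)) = w^4 - 2*sqrt(2)*w^3 + 3*w^3/2 - 3*sqrt(2)*w^2 - 2*w^2 - 3*w + 4*sqrt(2)*w + 6*sqrt(2)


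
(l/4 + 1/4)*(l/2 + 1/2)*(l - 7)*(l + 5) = l^4/8 - 19*l^2/4 - 9*l - 35/8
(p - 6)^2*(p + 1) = p^3 - 11*p^2 + 24*p + 36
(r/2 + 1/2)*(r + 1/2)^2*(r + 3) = r^4/2 + 5*r^3/2 + 29*r^2/8 + 2*r + 3/8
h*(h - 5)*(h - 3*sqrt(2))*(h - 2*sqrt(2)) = h^4 - 5*sqrt(2)*h^3 - 5*h^3 + 12*h^2 + 25*sqrt(2)*h^2 - 60*h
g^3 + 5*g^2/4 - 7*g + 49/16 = (g - 7/4)*(g - 1/2)*(g + 7/2)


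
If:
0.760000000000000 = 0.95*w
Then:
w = 0.80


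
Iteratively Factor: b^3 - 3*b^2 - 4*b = (b + 1)*(b^2 - 4*b) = (b - 4)*(b + 1)*(b)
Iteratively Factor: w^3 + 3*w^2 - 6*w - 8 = (w + 1)*(w^2 + 2*w - 8) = (w - 2)*(w + 1)*(w + 4)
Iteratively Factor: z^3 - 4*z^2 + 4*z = (z - 2)*(z^2 - 2*z) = (z - 2)^2*(z)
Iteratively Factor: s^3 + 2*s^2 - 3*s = (s)*(s^2 + 2*s - 3) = s*(s - 1)*(s + 3)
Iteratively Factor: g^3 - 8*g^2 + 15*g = (g - 3)*(g^2 - 5*g) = (g - 5)*(g - 3)*(g)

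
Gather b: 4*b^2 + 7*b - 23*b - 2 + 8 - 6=4*b^2 - 16*b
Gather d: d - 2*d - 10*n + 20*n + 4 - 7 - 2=-d + 10*n - 5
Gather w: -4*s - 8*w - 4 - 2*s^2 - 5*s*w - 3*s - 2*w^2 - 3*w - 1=-2*s^2 - 7*s - 2*w^2 + w*(-5*s - 11) - 5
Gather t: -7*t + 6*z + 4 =-7*t + 6*z + 4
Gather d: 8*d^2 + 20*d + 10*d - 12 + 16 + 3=8*d^2 + 30*d + 7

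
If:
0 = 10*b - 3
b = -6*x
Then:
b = 3/10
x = -1/20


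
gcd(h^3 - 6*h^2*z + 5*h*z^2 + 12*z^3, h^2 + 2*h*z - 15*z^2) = -h + 3*z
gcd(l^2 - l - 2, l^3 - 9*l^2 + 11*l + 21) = l + 1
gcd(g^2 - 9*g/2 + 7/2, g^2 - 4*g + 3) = g - 1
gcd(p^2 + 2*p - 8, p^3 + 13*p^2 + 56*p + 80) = p + 4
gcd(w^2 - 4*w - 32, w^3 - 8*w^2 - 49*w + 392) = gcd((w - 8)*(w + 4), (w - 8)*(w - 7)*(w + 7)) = w - 8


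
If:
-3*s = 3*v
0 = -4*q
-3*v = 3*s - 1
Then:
No Solution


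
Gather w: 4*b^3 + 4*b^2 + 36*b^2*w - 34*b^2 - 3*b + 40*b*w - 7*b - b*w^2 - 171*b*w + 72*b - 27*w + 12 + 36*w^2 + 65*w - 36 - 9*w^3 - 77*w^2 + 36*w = 4*b^3 - 30*b^2 + 62*b - 9*w^3 + w^2*(-b - 41) + w*(36*b^2 - 131*b + 74) - 24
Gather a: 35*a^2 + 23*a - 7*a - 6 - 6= 35*a^2 + 16*a - 12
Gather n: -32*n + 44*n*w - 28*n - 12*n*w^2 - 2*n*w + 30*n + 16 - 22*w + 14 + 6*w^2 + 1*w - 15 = n*(-12*w^2 + 42*w - 30) + 6*w^2 - 21*w + 15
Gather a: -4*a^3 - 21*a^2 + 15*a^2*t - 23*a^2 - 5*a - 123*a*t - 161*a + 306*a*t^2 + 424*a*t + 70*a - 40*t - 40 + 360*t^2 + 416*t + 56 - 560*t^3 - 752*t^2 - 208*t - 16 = -4*a^3 + a^2*(15*t - 44) + a*(306*t^2 + 301*t - 96) - 560*t^3 - 392*t^2 + 168*t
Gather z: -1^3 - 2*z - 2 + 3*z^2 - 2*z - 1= 3*z^2 - 4*z - 4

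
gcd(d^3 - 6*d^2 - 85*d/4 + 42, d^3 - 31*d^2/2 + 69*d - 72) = d^2 - 19*d/2 + 12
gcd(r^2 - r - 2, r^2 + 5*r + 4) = r + 1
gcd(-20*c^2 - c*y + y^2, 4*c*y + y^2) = 4*c + y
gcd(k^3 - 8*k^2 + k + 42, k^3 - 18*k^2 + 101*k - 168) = k^2 - 10*k + 21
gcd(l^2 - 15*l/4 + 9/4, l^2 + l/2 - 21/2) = l - 3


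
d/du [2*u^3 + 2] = 6*u^2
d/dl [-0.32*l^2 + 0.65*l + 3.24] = 0.65 - 0.64*l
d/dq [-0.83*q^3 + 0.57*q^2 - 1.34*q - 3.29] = -2.49*q^2 + 1.14*q - 1.34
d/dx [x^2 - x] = 2*x - 1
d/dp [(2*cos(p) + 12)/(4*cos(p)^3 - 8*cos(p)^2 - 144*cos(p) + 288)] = (cos(p) - 4)*sin(p)/((cos(p) - 6)^2*(cos(p) - 2)^2)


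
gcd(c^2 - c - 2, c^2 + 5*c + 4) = c + 1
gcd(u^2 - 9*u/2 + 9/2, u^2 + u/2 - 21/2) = u - 3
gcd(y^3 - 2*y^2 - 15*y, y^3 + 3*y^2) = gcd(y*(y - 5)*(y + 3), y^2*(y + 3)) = y^2 + 3*y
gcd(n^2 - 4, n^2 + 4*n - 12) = n - 2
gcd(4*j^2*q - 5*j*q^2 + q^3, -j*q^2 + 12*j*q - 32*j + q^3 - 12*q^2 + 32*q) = -j + q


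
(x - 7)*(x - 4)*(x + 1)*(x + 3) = x^4 - 7*x^3 - 13*x^2 + 79*x + 84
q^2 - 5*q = q*(q - 5)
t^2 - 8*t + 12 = (t - 6)*(t - 2)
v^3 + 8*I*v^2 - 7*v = v*(v + I)*(v + 7*I)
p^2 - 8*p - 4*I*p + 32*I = (p - 8)*(p - 4*I)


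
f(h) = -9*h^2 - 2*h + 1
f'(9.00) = -164.00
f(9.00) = -746.00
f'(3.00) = -56.00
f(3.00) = -86.00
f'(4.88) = -89.84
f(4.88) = -223.09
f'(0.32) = -7.76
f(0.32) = -0.56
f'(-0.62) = 9.16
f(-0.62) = -1.22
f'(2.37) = -44.66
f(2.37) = -54.29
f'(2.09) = -39.62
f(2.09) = -42.49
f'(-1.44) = 23.92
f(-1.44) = -14.78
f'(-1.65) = 27.70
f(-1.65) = -20.20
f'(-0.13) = 0.34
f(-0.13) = 1.11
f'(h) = -18*h - 2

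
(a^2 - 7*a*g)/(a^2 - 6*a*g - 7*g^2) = a/(a + g)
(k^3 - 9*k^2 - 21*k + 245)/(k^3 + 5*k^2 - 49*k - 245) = (k - 7)/(k + 7)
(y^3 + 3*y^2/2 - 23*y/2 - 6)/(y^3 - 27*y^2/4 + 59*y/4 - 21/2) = 2*(2*y^2 + 9*y + 4)/(4*y^2 - 15*y + 14)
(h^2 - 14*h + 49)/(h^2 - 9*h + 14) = (h - 7)/(h - 2)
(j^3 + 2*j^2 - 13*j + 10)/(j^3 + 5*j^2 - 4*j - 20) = (j - 1)/(j + 2)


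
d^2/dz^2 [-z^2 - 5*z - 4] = -2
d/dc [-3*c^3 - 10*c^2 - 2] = c*(-9*c - 20)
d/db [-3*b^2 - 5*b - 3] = -6*b - 5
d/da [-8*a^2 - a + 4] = -16*a - 1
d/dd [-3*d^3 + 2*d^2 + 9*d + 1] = -9*d^2 + 4*d + 9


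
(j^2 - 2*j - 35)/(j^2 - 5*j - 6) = (-j^2 + 2*j + 35)/(-j^2 + 5*j + 6)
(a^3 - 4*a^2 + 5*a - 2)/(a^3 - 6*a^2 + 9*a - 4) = (a - 2)/(a - 4)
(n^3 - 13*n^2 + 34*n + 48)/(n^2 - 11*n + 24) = (n^2 - 5*n - 6)/(n - 3)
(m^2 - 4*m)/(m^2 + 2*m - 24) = m/(m + 6)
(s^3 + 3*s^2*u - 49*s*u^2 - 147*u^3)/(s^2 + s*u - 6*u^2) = (s^2 - 49*u^2)/(s - 2*u)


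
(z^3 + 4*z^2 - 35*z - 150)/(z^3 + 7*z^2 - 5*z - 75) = (z - 6)/(z - 3)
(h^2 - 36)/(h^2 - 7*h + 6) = (h + 6)/(h - 1)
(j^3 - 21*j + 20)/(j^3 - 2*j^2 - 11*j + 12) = (j + 5)/(j + 3)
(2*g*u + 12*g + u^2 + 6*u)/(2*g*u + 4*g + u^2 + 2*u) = (u + 6)/(u + 2)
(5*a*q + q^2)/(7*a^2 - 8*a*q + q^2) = q*(5*a + q)/(7*a^2 - 8*a*q + q^2)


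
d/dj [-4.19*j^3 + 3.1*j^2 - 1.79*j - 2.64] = -12.57*j^2 + 6.2*j - 1.79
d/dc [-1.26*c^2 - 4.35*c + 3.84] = -2.52*c - 4.35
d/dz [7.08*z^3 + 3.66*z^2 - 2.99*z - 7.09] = 21.24*z^2 + 7.32*z - 2.99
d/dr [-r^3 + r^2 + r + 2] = -3*r^2 + 2*r + 1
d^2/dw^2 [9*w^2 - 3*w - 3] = 18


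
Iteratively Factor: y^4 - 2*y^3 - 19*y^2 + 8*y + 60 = (y - 5)*(y^3 + 3*y^2 - 4*y - 12) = (y - 5)*(y + 2)*(y^2 + y - 6) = (y - 5)*(y - 2)*(y + 2)*(y + 3)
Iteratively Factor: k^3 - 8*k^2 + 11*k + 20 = (k - 5)*(k^2 - 3*k - 4) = (k - 5)*(k + 1)*(k - 4)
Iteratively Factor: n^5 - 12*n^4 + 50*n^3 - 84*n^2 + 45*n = (n - 5)*(n^4 - 7*n^3 + 15*n^2 - 9*n) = n*(n - 5)*(n^3 - 7*n^2 + 15*n - 9) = n*(n - 5)*(n - 3)*(n^2 - 4*n + 3) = n*(n - 5)*(n - 3)^2*(n - 1)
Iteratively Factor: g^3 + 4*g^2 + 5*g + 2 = (g + 2)*(g^2 + 2*g + 1) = (g + 1)*(g + 2)*(g + 1)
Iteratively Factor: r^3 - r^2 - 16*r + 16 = (r - 4)*(r^2 + 3*r - 4) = (r - 4)*(r - 1)*(r + 4)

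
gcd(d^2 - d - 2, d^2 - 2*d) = d - 2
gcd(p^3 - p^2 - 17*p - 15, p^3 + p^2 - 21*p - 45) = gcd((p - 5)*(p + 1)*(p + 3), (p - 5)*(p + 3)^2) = p^2 - 2*p - 15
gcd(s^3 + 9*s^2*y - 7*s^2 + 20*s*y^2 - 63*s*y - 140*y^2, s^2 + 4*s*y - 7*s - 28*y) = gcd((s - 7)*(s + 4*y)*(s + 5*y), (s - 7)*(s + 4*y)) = s^2 + 4*s*y - 7*s - 28*y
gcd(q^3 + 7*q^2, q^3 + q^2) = q^2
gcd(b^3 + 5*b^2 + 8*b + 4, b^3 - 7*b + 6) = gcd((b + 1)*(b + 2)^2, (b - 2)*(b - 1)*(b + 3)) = 1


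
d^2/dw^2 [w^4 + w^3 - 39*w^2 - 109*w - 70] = 12*w^2 + 6*w - 78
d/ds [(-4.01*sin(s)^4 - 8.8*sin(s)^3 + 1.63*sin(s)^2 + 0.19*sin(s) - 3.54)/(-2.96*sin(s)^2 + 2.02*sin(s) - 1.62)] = (23.7392*sin(s)^5 + 1.74740000000001*sin(s)^4 - 9.5672*sin(s)^3 + 46.623*sin(s)^2 - 26.238*sin(s) + 6.843)*cos(s)/(8.7616*sin(s)^4 - 11.9584*sin(s)^3 + 13.6708*sin(s)^2 - 6.5448*sin(s) + 2.6244)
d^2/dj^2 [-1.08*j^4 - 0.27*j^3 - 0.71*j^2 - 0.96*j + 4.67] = -12.96*j^2 - 1.62*j - 1.42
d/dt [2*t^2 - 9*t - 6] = 4*t - 9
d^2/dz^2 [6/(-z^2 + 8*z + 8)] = 12*(-z^2 + 8*z + 4*(z - 4)^2 + 8)/(-z^2 + 8*z + 8)^3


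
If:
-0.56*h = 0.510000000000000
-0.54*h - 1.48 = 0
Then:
No Solution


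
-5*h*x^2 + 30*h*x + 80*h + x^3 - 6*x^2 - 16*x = (-5*h + x)*(x - 8)*(x + 2)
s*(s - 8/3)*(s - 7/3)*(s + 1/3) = s^4 - 14*s^3/3 + 41*s^2/9 + 56*s/27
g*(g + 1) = g^2 + g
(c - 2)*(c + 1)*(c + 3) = c^3 + 2*c^2 - 5*c - 6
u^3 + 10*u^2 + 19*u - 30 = (u - 1)*(u + 5)*(u + 6)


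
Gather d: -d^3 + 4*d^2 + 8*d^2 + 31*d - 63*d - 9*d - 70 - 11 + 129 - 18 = -d^3 + 12*d^2 - 41*d + 30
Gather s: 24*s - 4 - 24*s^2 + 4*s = -24*s^2 + 28*s - 4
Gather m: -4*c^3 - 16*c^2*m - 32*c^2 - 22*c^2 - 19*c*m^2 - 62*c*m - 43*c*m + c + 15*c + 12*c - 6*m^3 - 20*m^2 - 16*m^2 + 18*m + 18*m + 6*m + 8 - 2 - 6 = -4*c^3 - 54*c^2 + 28*c - 6*m^3 + m^2*(-19*c - 36) + m*(-16*c^2 - 105*c + 42)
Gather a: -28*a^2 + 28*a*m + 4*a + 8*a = -28*a^2 + a*(28*m + 12)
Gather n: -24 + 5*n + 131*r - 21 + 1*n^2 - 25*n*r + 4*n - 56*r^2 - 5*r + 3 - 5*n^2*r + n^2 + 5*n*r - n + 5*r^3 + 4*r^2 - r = n^2*(2 - 5*r) + n*(8 - 20*r) + 5*r^3 - 52*r^2 + 125*r - 42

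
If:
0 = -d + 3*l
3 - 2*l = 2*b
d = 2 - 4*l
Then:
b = 17/14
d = 6/7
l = 2/7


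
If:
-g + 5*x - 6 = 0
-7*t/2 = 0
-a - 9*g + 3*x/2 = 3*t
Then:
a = 54 - 87*x/2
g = 5*x - 6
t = 0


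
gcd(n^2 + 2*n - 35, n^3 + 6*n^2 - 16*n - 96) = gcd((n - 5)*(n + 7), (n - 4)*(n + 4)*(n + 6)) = 1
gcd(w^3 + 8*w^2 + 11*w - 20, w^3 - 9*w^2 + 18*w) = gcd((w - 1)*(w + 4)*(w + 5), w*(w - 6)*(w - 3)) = 1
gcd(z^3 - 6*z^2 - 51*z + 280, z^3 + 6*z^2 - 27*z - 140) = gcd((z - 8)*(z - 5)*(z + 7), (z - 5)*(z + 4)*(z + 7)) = z^2 + 2*z - 35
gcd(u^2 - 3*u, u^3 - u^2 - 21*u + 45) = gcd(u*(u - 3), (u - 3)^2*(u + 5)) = u - 3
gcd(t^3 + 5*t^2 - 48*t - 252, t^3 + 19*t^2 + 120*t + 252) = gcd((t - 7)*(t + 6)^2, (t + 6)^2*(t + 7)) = t^2 + 12*t + 36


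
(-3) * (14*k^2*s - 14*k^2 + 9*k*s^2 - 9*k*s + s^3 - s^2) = -42*k^2*s + 42*k^2 - 27*k*s^2 + 27*k*s - 3*s^3 + 3*s^2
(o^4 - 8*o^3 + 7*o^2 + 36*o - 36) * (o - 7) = o^5 - 15*o^4 + 63*o^3 - 13*o^2 - 288*o + 252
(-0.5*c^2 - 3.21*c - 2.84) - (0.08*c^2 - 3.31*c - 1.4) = -0.58*c^2 + 0.1*c - 1.44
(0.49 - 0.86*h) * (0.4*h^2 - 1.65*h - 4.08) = -0.344*h^3 + 1.615*h^2 + 2.7003*h - 1.9992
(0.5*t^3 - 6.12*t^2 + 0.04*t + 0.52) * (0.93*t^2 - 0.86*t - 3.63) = 0.465*t^5 - 6.1216*t^4 + 3.4854*t^3 + 22.6648*t^2 - 0.5924*t - 1.8876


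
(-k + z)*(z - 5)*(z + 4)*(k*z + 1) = -k^2*z^3 + k^2*z^2 + 20*k^2*z + k*z^4 - k*z^3 - 21*k*z^2 + k*z + 20*k + z^3 - z^2 - 20*z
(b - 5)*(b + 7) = b^2 + 2*b - 35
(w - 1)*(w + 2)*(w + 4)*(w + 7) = w^4 + 12*w^3 + 37*w^2 + 6*w - 56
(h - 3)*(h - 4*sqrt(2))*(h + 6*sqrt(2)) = h^3 - 3*h^2 + 2*sqrt(2)*h^2 - 48*h - 6*sqrt(2)*h + 144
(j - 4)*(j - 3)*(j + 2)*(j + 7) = j^4 + 2*j^3 - 37*j^2 + 10*j + 168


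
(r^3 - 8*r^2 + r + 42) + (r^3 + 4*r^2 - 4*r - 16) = 2*r^3 - 4*r^2 - 3*r + 26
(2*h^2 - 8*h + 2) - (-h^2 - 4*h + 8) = 3*h^2 - 4*h - 6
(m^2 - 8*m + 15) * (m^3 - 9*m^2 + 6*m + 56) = m^5 - 17*m^4 + 93*m^3 - 127*m^2 - 358*m + 840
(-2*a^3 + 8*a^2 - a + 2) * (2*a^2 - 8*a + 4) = -4*a^5 + 32*a^4 - 74*a^3 + 44*a^2 - 20*a + 8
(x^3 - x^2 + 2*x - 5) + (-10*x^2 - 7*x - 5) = x^3 - 11*x^2 - 5*x - 10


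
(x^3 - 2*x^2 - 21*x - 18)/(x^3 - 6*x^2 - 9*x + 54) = (x + 1)/(x - 3)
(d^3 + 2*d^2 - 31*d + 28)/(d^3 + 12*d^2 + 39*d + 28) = (d^2 - 5*d + 4)/(d^2 + 5*d + 4)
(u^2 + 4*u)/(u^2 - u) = (u + 4)/(u - 1)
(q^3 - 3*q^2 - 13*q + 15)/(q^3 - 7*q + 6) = (q - 5)/(q - 2)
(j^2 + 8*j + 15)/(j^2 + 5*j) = (j + 3)/j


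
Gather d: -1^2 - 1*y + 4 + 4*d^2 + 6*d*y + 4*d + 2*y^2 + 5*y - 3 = 4*d^2 + d*(6*y + 4) + 2*y^2 + 4*y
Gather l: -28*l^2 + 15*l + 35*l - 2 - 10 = -28*l^2 + 50*l - 12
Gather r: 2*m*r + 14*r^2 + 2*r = 14*r^2 + r*(2*m + 2)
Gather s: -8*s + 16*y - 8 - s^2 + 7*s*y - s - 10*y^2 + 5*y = -s^2 + s*(7*y - 9) - 10*y^2 + 21*y - 8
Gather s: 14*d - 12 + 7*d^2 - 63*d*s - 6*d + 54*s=7*d^2 + 8*d + s*(54 - 63*d) - 12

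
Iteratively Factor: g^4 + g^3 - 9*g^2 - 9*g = (g - 3)*(g^3 + 4*g^2 + 3*g) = (g - 3)*(g + 1)*(g^2 + 3*g) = g*(g - 3)*(g + 1)*(g + 3)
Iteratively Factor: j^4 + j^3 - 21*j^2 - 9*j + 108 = (j - 3)*(j^3 + 4*j^2 - 9*j - 36) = (j - 3)*(j + 4)*(j^2 - 9) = (j - 3)*(j + 3)*(j + 4)*(j - 3)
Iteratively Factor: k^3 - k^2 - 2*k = (k + 1)*(k^2 - 2*k) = (k - 2)*(k + 1)*(k)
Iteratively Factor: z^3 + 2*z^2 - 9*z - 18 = (z + 2)*(z^2 - 9) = (z - 3)*(z + 2)*(z + 3)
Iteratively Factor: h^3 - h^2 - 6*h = (h)*(h^2 - h - 6) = h*(h + 2)*(h - 3)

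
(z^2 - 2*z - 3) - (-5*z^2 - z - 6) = 6*z^2 - z + 3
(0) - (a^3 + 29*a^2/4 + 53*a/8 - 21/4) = -a^3 - 29*a^2/4 - 53*a/8 + 21/4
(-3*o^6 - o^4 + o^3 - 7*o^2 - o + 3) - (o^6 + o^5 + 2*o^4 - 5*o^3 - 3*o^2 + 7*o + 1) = -4*o^6 - o^5 - 3*o^4 + 6*o^3 - 4*o^2 - 8*o + 2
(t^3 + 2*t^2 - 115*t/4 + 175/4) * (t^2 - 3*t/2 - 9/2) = t^5 + t^4/2 - 145*t^3/4 + 623*t^2/8 + 255*t/4 - 1575/8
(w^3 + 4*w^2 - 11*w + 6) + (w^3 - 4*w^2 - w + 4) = 2*w^3 - 12*w + 10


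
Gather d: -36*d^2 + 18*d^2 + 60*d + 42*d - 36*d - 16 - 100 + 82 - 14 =-18*d^2 + 66*d - 48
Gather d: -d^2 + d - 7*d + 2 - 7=-d^2 - 6*d - 5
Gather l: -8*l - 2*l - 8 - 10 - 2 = -10*l - 20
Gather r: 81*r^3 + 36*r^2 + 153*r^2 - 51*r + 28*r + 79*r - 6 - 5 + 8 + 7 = 81*r^3 + 189*r^2 + 56*r + 4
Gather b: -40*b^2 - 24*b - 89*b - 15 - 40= -40*b^2 - 113*b - 55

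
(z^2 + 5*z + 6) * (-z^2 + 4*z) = -z^4 - z^3 + 14*z^2 + 24*z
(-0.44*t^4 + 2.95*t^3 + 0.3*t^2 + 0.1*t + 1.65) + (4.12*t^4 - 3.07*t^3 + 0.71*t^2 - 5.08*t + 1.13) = 3.68*t^4 - 0.12*t^3 + 1.01*t^2 - 4.98*t + 2.78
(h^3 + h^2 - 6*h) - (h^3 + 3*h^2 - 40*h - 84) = -2*h^2 + 34*h + 84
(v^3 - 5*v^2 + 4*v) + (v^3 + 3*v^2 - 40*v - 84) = 2*v^3 - 2*v^2 - 36*v - 84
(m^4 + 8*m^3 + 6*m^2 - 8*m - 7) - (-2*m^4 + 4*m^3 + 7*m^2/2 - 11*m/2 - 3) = 3*m^4 + 4*m^3 + 5*m^2/2 - 5*m/2 - 4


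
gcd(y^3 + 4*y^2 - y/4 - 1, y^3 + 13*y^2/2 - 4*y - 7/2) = y + 1/2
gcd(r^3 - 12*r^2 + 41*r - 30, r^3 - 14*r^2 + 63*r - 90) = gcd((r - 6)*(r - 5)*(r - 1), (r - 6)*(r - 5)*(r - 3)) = r^2 - 11*r + 30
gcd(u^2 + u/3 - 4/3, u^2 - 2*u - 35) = 1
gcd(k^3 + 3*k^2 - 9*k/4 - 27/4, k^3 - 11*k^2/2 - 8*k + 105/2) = k + 3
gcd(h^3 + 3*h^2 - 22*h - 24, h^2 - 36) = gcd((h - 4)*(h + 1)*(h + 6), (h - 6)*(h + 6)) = h + 6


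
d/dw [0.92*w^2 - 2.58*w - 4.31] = 1.84*w - 2.58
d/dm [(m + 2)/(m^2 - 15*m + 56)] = (m^2 - 15*m - (m + 2)*(2*m - 15) + 56)/(m^2 - 15*m + 56)^2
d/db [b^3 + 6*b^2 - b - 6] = 3*b^2 + 12*b - 1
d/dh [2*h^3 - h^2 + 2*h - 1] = 6*h^2 - 2*h + 2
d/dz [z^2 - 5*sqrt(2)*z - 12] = 2*z - 5*sqrt(2)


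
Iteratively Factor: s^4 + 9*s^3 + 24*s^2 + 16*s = (s + 4)*(s^3 + 5*s^2 + 4*s) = (s + 4)^2*(s^2 + s) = s*(s + 4)^2*(s + 1)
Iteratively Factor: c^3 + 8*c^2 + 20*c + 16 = (c + 4)*(c^2 + 4*c + 4) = (c + 2)*(c + 4)*(c + 2)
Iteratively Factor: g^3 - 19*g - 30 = (g + 3)*(g^2 - 3*g - 10) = (g + 2)*(g + 3)*(g - 5)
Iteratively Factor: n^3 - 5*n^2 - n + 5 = (n + 1)*(n^2 - 6*n + 5) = (n - 1)*(n + 1)*(n - 5)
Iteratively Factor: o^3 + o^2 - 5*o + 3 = (o + 3)*(o^2 - 2*o + 1) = (o - 1)*(o + 3)*(o - 1)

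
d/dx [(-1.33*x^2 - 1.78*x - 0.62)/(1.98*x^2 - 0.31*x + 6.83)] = (3.9367*x^2 - 15.7126*x - 12.3496)/(3.9204*x^4 - 1.2276*x^3 + 27.1429*x^2 - 4.2346*x + 46.6489)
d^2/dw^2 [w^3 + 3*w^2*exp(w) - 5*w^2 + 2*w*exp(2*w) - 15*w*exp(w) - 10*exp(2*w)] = 3*w^2*exp(w) + 8*w*exp(2*w) - 3*w*exp(w) + 6*w - 32*exp(2*w) - 24*exp(w) - 10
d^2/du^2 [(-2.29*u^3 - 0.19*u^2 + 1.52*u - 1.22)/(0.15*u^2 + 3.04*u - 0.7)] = (1.11022302462516e-16*u^5 + 1.77635683940025e-15*u^4 - 42.5657479999999*u^3 + 28.95432*u^2 - 9.11292*u - 16.522784)/(0.003375*u^6 + 0.2052*u^5 + 4.11147*u^4 + 26.179264*u^3 - 19.18686*u^2 + 4.4688*u - 0.343)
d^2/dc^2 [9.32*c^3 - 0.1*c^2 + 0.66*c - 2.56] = 55.92*c - 0.2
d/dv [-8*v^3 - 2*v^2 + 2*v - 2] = -24*v^2 - 4*v + 2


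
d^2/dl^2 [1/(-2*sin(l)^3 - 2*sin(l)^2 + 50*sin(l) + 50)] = (9*sin(l)^5 + 2*sin(l)^4 - 60*sin(l)^3 + 194*sin(l)^2 + 675*sin(l) - 1300)/(2*(sin(l) - 5)^3*(sin(l) + 1)^2*(sin(l) + 5)^3)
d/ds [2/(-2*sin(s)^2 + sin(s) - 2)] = 2*(4*sin(s) - 1)*cos(s)/(-sin(s) - cos(2*s) + 3)^2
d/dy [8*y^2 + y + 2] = 16*y + 1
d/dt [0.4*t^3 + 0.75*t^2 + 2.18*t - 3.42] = 1.2*t^2 + 1.5*t + 2.18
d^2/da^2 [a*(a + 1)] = 2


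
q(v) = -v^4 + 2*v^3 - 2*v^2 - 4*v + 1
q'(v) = -4*v^3 + 6*v^2 - 4*v - 4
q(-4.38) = -555.95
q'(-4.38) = 464.74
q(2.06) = -16.25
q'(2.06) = -21.75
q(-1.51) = -9.60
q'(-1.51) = 29.49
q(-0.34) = 2.04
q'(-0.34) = -1.79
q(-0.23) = 1.79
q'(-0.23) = -2.71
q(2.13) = -17.85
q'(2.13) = -23.95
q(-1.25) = -3.47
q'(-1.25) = 18.19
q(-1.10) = -1.15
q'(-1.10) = 12.98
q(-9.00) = -8144.00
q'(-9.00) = 3434.00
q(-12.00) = -24431.00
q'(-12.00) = 7820.00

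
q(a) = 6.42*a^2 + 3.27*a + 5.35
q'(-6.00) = -73.77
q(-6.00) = 216.85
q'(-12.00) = -150.81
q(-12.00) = 890.59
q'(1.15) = 18.04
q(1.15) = 17.60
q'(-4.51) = -54.64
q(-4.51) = 121.19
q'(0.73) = 12.64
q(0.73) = 11.16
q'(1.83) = 26.77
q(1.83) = 32.83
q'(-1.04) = -10.08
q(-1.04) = 8.89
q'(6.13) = 81.98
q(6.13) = 266.64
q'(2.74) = 38.45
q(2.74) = 62.51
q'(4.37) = 59.38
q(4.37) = 142.24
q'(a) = 12.84*a + 3.27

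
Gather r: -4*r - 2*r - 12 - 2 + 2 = -6*r - 12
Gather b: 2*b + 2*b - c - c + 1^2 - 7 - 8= 4*b - 2*c - 14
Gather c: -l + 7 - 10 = -l - 3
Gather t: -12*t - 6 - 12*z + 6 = -12*t - 12*z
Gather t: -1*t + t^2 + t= t^2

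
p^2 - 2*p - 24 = (p - 6)*(p + 4)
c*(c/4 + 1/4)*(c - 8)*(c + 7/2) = c^4/4 - 7*c^3/8 - 65*c^2/8 - 7*c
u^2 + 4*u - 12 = (u - 2)*(u + 6)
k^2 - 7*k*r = k*(k - 7*r)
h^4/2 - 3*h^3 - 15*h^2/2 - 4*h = h*(h/2 + 1/2)*(h - 8)*(h + 1)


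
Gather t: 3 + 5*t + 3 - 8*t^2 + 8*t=-8*t^2 + 13*t + 6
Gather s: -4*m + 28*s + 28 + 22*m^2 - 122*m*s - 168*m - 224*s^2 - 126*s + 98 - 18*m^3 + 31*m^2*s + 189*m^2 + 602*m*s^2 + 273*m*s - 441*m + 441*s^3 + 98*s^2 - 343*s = -18*m^3 + 211*m^2 - 613*m + 441*s^3 + s^2*(602*m - 126) + s*(31*m^2 + 151*m - 441) + 126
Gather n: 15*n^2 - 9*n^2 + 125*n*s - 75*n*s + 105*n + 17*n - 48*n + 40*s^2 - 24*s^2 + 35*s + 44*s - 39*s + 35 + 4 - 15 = 6*n^2 + n*(50*s + 74) + 16*s^2 + 40*s + 24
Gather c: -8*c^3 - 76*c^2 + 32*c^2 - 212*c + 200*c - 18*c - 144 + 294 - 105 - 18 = -8*c^3 - 44*c^2 - 30*c + 27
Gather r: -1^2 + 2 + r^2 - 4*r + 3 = r^2 - 4*r + 4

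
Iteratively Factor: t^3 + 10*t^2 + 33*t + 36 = (t + 3)*(t^2 + 7*t + 12) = (t + 3)^2*(t + 4)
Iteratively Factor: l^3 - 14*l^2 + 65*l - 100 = (l - 5)*(l^2 - 9*l + 20) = (l - 5)^2*(l - 4)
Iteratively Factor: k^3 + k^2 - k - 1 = (k + 1)*(k^2 - 1) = (k + 1)^2*(k - 1)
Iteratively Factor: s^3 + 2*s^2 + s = (s + 1)*(s^2 + s) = (s + 1)^2*(s)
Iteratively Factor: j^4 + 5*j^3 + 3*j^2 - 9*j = (j - 1)*(j^3 + 6*j^2 + 9*j) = (j - 1)*(j + 3)*(j^2 + 3*j) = j*(j - 1)*(j + 3)*(j + 3)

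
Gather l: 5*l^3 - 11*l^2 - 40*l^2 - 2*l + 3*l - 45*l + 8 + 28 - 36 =5*l^3 - 51*l^2 - 44*l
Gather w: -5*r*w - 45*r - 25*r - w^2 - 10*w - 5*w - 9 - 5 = -70*r - w^2 + w*(-5*r - 15) - 14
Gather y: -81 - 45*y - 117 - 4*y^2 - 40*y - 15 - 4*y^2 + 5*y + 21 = -8*y^2 - 80*y - 192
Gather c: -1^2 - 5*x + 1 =-5*x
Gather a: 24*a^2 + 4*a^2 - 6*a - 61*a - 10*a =28*a^2 - 77*a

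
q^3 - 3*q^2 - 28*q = q*(q - 7)*(q + 4)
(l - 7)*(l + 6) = l^2 - l - 42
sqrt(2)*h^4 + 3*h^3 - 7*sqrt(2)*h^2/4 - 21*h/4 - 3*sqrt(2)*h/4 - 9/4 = (h - 3/2)*(h + 1/2)*(h + 3*sqrt(2)/2)*(sqrt(2)*h + sqrt(2))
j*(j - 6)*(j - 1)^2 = j^4 - 8*j^3 + 13*j^2 - 6*j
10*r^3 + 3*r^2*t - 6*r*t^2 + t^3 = (-5*r + t)*(-2*r + t)*(r + t)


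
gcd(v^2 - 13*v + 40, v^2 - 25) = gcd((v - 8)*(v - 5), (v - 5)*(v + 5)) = v - 5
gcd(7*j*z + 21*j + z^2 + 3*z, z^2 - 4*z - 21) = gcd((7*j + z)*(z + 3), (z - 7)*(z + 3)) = z + 3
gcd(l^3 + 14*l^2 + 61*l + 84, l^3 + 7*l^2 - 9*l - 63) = l^2 + 10*l + 21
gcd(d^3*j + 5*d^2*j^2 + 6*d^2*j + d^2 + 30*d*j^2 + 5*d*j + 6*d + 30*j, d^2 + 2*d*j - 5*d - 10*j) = 1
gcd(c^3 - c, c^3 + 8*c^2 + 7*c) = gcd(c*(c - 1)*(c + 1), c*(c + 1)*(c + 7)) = c^2 + c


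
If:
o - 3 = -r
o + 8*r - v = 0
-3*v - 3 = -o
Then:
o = 75/22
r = -9/22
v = 3/22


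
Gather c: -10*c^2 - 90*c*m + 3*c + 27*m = -10*c^2 + c*(3 - 90*m) + 27*m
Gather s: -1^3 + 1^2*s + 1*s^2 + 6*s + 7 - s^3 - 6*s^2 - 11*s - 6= -s^3 - 5*s^2 - 4*s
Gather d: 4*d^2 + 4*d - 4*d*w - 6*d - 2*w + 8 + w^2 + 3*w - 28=4*d^2 + d*(-4*w - 2) + w^2 + w - 20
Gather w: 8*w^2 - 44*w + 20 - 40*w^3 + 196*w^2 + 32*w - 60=-40*w^3 + 204*w^2 - 12*w - 40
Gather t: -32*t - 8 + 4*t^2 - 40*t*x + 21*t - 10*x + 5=4*t^2 + t*(-40*x - 11) - 10*x - 3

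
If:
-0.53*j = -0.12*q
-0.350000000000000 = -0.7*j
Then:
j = 0.50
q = 2.21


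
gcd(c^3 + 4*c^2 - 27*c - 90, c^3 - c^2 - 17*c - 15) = c^2 - 2*c - 15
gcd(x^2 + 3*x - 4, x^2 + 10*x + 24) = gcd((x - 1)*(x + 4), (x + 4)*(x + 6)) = x + 4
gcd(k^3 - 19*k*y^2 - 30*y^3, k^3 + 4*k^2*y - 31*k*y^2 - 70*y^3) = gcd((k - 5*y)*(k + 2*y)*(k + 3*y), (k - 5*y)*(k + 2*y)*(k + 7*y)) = -k^2 + 3*k*y + 10*y^2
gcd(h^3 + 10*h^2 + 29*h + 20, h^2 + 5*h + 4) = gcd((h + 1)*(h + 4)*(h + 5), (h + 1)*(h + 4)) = h^2 + 5*h + 4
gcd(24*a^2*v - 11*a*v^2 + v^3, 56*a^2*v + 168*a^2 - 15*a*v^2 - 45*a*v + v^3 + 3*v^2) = -8*a + v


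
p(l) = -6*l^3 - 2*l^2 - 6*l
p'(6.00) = -678.00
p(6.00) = -1404.00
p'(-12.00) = -2550.00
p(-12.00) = 10152.00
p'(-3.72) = -240.21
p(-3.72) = 303.52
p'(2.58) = -136.14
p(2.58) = -131.83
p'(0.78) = -20.07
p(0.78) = -8.74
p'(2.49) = -127.56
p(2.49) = -119.97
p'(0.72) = -18.21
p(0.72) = -7.60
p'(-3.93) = -268.29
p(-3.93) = 356.88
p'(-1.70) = -51.22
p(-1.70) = 33.90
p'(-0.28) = -6.29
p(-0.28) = 1.65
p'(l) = -18*l^2 - 4*l - 6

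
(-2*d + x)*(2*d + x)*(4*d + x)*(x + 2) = -16*d^3*x - 32*d^3 - 4*d^2*x^2 - 8*d^2*x + 4*d*x^3 + 8*d*x^2 + x^4 + 2*x^3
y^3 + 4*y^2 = y^2*(y + 4)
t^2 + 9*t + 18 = (t + 3)*(t + 6)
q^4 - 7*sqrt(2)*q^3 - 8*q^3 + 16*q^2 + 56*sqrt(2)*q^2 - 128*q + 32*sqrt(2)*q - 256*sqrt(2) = (q - 8)*(q - 4*sqrt(2))^2*(q + sqrt(2))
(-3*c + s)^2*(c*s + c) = 9*c^3*s + 9*c^3 - 6*c^2*s^2 - 6*c^2*s + c*s^3 + c*s^2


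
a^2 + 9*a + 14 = (a + 2)*(a + 7)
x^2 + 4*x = x*(x + 4)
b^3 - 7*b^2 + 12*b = b*(b - 4)*(b - 3)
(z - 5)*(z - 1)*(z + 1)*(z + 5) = z^4 - 26*z^2 + 25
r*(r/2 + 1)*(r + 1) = r^3/2 + 3*r^2/2 + r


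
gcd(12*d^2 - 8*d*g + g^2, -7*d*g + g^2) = 1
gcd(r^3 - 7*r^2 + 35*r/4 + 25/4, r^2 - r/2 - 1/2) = r + 1/2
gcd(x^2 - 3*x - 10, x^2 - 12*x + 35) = x - 5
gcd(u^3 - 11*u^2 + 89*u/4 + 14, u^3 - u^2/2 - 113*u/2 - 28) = u^2 - 15*u/2 - 4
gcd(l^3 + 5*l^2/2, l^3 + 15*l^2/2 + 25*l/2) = l^2 + 5*l/2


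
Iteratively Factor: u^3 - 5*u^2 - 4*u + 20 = (u - 5)*(u^2 - 4) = (u - 5)*(u + 2)*(u - 2)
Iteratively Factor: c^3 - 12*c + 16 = (c - 2)*(c^2 + 2*c - 8) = (c - 2)*(c + 4)*(c - 2)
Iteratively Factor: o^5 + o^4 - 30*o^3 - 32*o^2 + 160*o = (o - 5)*(o^4 + 6*o^3 - 32*o) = (o - 5)*(o - 2)*(o^3 + 8*o^2 + 16*o) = (o - 5)*(o - 2)*(o + 4)*(o^2 + 4*o) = o*(o - 5)*(o - 2)*(o + 4)*(o + 4)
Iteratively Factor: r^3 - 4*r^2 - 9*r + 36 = (r - 4)*(r^2 - 9) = (r - 4)*(r + 3)*(r - 3)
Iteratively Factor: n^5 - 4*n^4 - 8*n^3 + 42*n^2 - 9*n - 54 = (n + 1)*(n^4 - 5*n^3 - 3*n^2 + 45*n - 54) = (n - 3)*(n + 1)*(n^3 - 2*n^2 - 9*n + 18) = (n - 3)*(n + 1)*(n + 3)*(n^2 - 5*n + 6) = (n - 3)^2*(n + 1)*(n + 3)*(n - 2)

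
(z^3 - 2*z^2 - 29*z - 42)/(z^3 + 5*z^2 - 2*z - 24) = (z^2 - 5*z - 14)/(z^2 + 2*z - 8)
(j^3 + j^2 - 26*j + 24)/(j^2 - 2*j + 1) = (j^2 + 2*j - 24)/(j - 1)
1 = 1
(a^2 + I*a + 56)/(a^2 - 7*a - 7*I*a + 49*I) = (a + 8*I)/(a - 7)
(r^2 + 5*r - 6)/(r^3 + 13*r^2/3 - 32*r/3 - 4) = 3*(r - 1)/(3*r^2 - 5*r - 2)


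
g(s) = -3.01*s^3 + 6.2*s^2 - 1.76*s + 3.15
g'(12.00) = -1153.28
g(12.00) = -4326.45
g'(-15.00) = -2219.51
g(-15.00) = 11583.30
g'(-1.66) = -47.23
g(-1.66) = 36.92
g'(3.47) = -67.46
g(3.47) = -54.07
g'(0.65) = 2.48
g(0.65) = 3.80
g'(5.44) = -201.53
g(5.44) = -307.52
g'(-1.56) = -43.08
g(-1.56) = 32.41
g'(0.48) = 2.11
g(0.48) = 3.40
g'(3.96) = -94.26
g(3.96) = -93.51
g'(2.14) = -16.58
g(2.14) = -1.72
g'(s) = -9.03*s^2 + 12.4*s - 1.76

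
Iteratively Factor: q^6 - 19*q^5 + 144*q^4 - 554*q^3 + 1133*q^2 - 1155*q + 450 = (q - 2)*(q^5 - 17*q^4 + 110*q^3 - 334*q^2 + 465*q - 225) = (q - 5)*(q - 2)*(q^4 - 12*q^3 + 50*q^2 - 84*q + 45) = (q - 5)*(q - 2)*(q - 1)*(q^3 - 11*q^2 + 39*q - 45) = (q - 5)*(q - 3)*(q - 2)*(q - 1)*(q^2 - 8*q + 15) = (q - 5)^2*(q - 3)*(q - 2)*(q - 1)*(q - 3)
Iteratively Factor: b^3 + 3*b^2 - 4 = (b + 2)*(b^2 + b - 2) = (b + 2)^2*(b - 1)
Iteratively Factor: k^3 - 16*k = (k + 4)*(k^2 - 4*k) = (k - 4)*(k + 4)*(k)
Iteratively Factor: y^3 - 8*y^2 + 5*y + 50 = (y - 5)*(y^2 - 3*y - 10) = (y - 5)*(y + 2)*(y - 5)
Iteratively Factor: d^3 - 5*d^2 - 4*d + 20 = (d - 2)*(d^2 - 3*d - 10) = (d - 2)*(d + 2)*(d - 5)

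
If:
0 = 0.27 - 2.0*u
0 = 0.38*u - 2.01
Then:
No Solution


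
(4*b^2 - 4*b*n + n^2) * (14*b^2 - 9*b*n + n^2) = 56*b^4 - 92*b^3*n + 54*b^2*n^2 - 13*b*n^3 + n^4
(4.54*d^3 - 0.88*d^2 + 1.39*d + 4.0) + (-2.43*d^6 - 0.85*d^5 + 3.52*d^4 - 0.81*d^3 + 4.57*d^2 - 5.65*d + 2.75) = -2.43*d^6 - 0.85*d^5 + 3.52*d^4 + 3.73*d^3 + 3.69*d^2 - 4.26*d + 6.75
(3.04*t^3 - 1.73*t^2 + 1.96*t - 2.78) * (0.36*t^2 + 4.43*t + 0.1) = 1.0944*t^5 + 12.8444*t^4 - 6.6543*t^3 + 7.509*t^2 - 12.1194*t - 0.278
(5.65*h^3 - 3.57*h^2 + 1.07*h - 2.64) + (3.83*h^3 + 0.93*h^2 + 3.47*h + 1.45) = 9.48*h^3 - 2.64*h^2 + 4.54*h - 1.19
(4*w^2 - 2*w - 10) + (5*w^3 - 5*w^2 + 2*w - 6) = 5*w^3 - w^2 - 16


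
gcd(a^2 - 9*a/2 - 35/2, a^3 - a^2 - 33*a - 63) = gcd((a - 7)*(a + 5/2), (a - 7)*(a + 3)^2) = a - 7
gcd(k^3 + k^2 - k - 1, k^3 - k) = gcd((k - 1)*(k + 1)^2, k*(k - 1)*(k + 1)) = k^2 - 1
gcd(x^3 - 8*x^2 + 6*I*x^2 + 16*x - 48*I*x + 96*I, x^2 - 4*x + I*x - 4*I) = x - 4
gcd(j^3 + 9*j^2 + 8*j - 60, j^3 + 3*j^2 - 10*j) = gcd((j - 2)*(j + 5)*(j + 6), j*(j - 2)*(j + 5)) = j^2 + 3*j - 10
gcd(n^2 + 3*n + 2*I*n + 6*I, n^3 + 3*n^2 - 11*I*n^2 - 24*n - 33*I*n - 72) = n + 3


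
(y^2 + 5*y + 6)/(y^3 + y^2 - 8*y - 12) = (y + 3)/(y^2 - y - 6)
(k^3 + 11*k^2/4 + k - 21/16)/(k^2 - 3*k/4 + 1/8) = (8*k^2 + 26*k + 21)/(2*(4*k - 1))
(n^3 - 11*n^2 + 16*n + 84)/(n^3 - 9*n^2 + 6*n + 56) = (n - 6)/(n - 4)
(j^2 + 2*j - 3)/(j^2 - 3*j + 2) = (j + 3)/(j - 2)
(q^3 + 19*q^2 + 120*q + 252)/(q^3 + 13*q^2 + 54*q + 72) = (q^2 + 13*q + 42)/(q^2 + 7*q + 12)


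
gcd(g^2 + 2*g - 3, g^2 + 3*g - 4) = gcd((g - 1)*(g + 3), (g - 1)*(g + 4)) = g - 1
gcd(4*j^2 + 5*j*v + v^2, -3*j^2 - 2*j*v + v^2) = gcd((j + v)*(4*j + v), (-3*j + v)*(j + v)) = j + v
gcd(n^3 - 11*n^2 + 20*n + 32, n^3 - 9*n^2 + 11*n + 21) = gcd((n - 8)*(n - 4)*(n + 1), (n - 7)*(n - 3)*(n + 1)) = n + 1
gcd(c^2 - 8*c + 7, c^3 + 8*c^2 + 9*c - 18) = c - 1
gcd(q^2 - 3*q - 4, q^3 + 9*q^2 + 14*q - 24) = 1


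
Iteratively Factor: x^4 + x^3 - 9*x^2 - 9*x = (x - 3)*(x^3 + 4*x^2 + 3*x) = x*(x - 3)*(x^2 + 4*x + 3) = x*(x - 3)*(x + 3)*(x + 1)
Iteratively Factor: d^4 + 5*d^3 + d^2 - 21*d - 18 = (d + 3)*(d^3 + 2*d^2 - 5*d - 6) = (d + 1)*(d + 3)*(d^2 + d - 6) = (d + 1)*(d + 3)^2*(d - 2)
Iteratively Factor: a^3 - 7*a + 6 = (a - 1)*(a^2 + a - 6) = (a - 1)*(a + 3)*(a - 2)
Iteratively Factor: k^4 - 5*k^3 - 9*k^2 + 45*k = (k)*(k^3 - 5*k^2 - 9*k + 45) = k*(k - 3)*(k^2 - 2*k - 15) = k*(k - 5)*(k - 3)*(k + 3)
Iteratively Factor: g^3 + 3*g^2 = (g)*(g^2 + 3*g) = g*(g + 3)*(g)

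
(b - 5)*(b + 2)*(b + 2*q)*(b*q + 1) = b^4*q + 2*b^3*q^2 - 3*b^3*q + b^3 - 6*b^2*q^2 - 8*b^2*q - 3*b^2 - 20*b*q^2 - 6*b*q - 10*b - 20*q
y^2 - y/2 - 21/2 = (y - 7/2)*(y + 3)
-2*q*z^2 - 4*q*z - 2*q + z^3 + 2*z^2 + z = (-2*q + z)*(z + 1)^2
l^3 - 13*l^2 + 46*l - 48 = (l - 8)*(l - 3)*(l - 2)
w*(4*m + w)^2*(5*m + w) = 80*m^3*w + 56*m^2*w^2 + 13*m*w^3 + w^4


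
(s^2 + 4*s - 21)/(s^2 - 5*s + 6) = (s + 7)/(s - 2)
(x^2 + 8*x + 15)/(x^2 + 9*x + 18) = (x + 5)/(x + 6)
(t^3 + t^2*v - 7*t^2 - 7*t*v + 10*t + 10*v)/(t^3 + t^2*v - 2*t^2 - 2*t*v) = (t - 5)/t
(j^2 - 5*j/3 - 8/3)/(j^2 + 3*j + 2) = (j - 8/3)/(j + 2)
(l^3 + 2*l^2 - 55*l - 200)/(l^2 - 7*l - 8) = (l^2 + 10*l + 25)/(l + 1)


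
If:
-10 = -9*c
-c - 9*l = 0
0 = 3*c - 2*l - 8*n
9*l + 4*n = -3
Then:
No Solution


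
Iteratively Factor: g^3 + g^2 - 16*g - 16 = (g - 4)*(g^2 + 5*g + 4) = (g - 4)*(g + 1)*(g + 4)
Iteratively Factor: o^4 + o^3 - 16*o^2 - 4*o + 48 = (o - 2)*(o^3 + 3*o^2 - 10*o - 24) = (o - 2)*(o + 2)*(o^2 + o - 12) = (o - 3)*(o - 2)*(o + 2)*(o + 4)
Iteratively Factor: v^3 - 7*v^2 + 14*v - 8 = (v - 2)*(v^2 - 5*v + 4) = (v - 2)*(v - 1)*(v - 4)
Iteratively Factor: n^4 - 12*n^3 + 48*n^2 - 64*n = (n - 4)*(n^3 - 8*n^2 + 16*n) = n*(n - 4)*(n^2 - 8*n + 16) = n*(n - 4)^2*(n - 4)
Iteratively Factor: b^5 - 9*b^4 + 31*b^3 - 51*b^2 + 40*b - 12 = (b - 2)*(b^4 - 7*b^3 + 17*b^2 - 17*b + 6) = (b - 3)*(b - 2)*(b^3 - 4*b^2 + 5*b - 2) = (b - 3)*(b - 2)*(b - 1)*(b^2 - 3*b + 2) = (b - 3)*(b - 2)*(b - 1)^2*(b - 2)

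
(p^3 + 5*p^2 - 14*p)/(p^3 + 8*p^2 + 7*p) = (p - 2)/(p + 1)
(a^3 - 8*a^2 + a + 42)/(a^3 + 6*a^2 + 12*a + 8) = (a^2 - 10*a + 21)/(a^2 + 4*a + 4)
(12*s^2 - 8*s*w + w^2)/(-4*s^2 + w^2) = (-6*s + w)/(2*s + w)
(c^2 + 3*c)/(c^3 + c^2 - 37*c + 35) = c*(c + 3)/(c^3 + c^2 - 37*c + 35)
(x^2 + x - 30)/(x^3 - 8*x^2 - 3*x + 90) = (x + 6)/(x^2 - 3*x - 18)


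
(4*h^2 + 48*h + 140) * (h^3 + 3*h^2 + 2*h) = 4*h^5 + 60*h^4 + 292*h^3 + 516*h^2 + 280*h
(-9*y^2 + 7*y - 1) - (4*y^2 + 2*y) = -13*y^2 + 5*y - 1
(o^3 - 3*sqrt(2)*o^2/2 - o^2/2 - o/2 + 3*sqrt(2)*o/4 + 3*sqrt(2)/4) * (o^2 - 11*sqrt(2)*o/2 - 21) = o^5 - 7*sqrt(2)*o^4 - o^4/2 - 5*o^3 + 7*sqrt(2)*o^3/2 + 9*o^2/4 + 35*sqrt(2)*o^2 - 63*sqrt(2)*o/4 + 9*o/4 - 63*sqrt(2)/4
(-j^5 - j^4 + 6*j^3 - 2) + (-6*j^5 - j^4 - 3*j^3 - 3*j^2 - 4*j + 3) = -7*j^5 - 2*j^4 + 3*j^3 - 3*j^2 - 4*j + 1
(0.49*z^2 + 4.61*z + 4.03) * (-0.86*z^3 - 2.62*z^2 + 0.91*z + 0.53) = -0.4214*z^5 - 5.2484*z^4 - 15.0981*z^3 - 6.1038*z^2 + 6.1106*z + 2.1359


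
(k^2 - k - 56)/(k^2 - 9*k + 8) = (k + 7)/(k - 1)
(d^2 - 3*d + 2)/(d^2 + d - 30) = (d^2 - 3*d + 2)/(d^2 + d - 30)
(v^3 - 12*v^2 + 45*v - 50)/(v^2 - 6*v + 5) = (v^2 - 7*v + 10)/(v - 1)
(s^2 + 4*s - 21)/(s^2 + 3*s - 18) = (s + 7)/(s + 6)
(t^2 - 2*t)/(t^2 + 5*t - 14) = t/(t + 7)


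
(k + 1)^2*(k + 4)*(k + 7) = k^4 + 13*k^3 + 51*k^2 + 67*k + 28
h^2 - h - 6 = (h - 3)*(h + 2)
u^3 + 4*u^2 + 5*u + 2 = (u + 1)^2*(u + 2)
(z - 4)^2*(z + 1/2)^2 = z^4 - 7*z^3 + 33*z^2/4 + 14*z + 4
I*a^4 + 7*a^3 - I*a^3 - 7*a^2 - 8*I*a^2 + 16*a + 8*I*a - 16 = (a - 4*I)^2*(a + I)*(I*a - I)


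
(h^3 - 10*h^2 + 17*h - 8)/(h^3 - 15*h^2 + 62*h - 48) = (h - 1)/(h - 6)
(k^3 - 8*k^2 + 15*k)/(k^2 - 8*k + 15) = k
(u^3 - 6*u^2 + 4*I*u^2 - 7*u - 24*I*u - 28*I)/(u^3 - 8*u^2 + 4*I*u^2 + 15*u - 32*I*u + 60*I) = (u^2 - 6*u - 7)/(u^2 - 8*u + 15)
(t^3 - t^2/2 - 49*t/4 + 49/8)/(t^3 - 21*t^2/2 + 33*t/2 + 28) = (t^2 + 3*t - 7/4)/(t^2 - 7*t - 8)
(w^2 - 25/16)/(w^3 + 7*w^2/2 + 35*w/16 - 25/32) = 2*(4*w - 5)/(8*w^2 + 18*w - 5)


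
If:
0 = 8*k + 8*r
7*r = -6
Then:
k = 6/7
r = -6/7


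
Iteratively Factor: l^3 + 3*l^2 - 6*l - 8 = (l + 4)*(l^2 - l - 2) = (l + 1)*(l + 4)*(l - 2)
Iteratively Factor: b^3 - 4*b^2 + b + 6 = (b + 1)*(b^2 - 5*b + 6) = (b - 2)*(b + 1)*(b - 3)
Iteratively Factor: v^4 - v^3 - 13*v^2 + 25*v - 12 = (v - 3)*(v^3 + 2*v^2 - 7*v + 4) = (v - 3)*(v + 4)*(v^2 - 2*v + 1) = (v - 3)*(v - 1)*(v + 4)*(v - 1)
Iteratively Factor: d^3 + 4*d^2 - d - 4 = (d - 1)*(d^2 + 5*d + 4) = (d - 1)*(d + 1)*(d + 4)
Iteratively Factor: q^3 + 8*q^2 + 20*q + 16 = (q + 2)*(q^2 + 6*q + 8) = (q + 2)*(q + 4)*(q + 2)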